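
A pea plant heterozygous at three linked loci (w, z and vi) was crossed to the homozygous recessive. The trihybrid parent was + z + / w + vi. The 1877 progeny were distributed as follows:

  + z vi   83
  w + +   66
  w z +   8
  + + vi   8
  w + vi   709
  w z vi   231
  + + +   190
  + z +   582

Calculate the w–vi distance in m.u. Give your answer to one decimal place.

The two rarest classes, w z + and + + vi, are the double crossovers. Comparing them with the parentals, only the w allele has switched, so w is the middle locus and the order is z – w – vi.
Crossovers in the w–vi interval produce the single-crossover classes + z vi and w + + (83 + 66 = 149) plus the double crossovers (16).
RF(w–vi) = (149 + 16) / 1877 = 165/1877 = 0.0879 → 8.8 m.u.

8.8 m.u.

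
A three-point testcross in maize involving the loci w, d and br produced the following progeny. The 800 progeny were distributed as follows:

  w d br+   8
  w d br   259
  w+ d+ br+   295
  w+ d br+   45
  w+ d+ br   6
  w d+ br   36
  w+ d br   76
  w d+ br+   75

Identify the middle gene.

The two most frequent reciprocal classes, w d br and w+ d+ br+, are the parental types, so the F1 was w d br / w+ d+ br+.
The two rarest classes, w d br+ and w+ d+ br, are the double crossovers. Comparing them with the parentals, only the br allele has switched, so br is the middle locus and the order is d – br – w.

br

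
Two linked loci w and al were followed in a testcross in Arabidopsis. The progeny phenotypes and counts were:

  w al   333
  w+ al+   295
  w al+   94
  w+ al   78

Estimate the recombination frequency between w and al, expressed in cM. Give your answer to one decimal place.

21.5 cM

The two most frequent classes, w+ al+ (295) and w al (333), are the parental types, so the F1 was w+ al+ / w al.
The recombinant classes are w+ al and w al+: 78 + 94 = 172.
Recombination frequency = 172/800 = 0.2150 ≈ 21.5%, i.e. 21.5 cM.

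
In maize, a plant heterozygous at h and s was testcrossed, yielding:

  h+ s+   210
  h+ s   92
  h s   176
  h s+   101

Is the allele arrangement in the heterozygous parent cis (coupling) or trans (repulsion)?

cis

The two most frequent classes are h+ s+ (210) and h s (176); these are the parental (non-recombinant) types.
So the F1 carried h+ s+ on one chromosome and h s on the other — the recessive alleles are on the same chromosome (cis / coupling).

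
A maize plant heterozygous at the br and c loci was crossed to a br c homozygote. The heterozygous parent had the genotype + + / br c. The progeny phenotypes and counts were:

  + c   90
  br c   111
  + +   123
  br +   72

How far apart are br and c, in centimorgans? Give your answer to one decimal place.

40.9 centimorgans

The recombinant classes are + c and br +: 90 + 72 = 162.
Recombination frequency = 162/396 = 0.4091 ≈ 40.9%, i.e. 40.9 centimorgans.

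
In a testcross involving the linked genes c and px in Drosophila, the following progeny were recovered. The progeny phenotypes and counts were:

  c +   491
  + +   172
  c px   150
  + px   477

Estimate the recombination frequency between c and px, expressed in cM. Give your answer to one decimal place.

25.0 cM

The two most frequent classes, + px (477) and c + (491), are the parental types, so the F1 was + px / c +.
The recombinant classes are + + and c px: 172 + 150 = 322.
Recombination frequency = 322/1290 = 0.2496 ≈ 25.0%, i.e. 25.0 cM.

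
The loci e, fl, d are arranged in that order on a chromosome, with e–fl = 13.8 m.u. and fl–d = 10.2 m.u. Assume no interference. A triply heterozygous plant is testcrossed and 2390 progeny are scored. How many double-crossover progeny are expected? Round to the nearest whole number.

34

Map distances give recombination frequencies of 0.138 and 0.102 for the two intervals.
With no interference, expected double-crossover frequency = 0.138 × 0.102 = 0.01408.
Expected number = 0.01408 × 2390 = 33.64 ≈ 34.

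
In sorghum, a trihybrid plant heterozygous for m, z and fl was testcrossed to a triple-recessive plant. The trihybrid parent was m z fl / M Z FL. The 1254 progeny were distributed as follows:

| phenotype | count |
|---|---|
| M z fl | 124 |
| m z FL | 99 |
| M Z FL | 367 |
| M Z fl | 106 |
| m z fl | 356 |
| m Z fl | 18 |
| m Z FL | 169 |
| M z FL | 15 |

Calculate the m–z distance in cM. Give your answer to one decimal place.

The two rarest classes, m Z fl and M z FL, are the double crossovers. Comparing them with the parentals, only the z allele has switched, so z is the middle locus and the order is fl – z – m.
Crossovers in the z–m interval produce the single-crossover classes M z fl and m Z FL (124 + 169 = 293) plus the double crossovers (33).
RF(z–m) = (293 + 33) / 1254 = 326/1254 = 0.2600 → 26.0 cM.

26.0 cM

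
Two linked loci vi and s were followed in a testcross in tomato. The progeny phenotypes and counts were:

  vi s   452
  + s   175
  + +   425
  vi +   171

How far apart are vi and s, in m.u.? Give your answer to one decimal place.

28.3 m.u.

The two most frequent classes, + + (425) and vi s (452), are the parental types, so the F1 was + + / vi s.
The recombinant classes are + s and vi +: 175 + 171 = 346.
Recombination frequency = 346/1223 = 0.2829 ≈ 28.3%, i.e. 28.3 m.u.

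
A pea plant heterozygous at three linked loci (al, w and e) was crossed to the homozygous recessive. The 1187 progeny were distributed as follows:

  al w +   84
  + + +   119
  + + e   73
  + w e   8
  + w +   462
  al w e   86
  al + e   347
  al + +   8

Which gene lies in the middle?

The two most frequent reciprocal classes, + w + and al + e, are the parental types, so the F1 was + w + / al + e.
The two rarest classes, + w e and al + +, are the double crossovers. Comparing them with the parentals, only the e allele has switched, so e is the middle locus and the order is w – e – al.

e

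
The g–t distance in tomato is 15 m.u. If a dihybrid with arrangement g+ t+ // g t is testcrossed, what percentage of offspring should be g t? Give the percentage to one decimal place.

42.5%

A map distance of 15 m.u. corresponds to a recombination frequency of 0.150.
The F1 is g+ t+ / g t, so g t is a parental gamete class with expected frequency (1 − r)/2 = 0.850/2 = 0.4250.
That is 0.4250 = 42.5% of the progeny.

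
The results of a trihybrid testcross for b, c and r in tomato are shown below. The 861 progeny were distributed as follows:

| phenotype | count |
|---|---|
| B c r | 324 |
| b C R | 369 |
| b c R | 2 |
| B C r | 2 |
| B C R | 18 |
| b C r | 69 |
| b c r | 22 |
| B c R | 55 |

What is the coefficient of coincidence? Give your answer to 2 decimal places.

0.61

The two most frequent reciprocal classes, b C R and B c r, are the parental types, so the F1 was b C R / B c r.
The two rarest classes, b c R and B C r, are the double crossovers. Comparing them with the parentals, only the c allele has switched, so c is the middle locus and the order is r – c – b.
r–c: (124 + 4)/861 = 0.1487; c–b: (40 + 4)/861 = 0.0511.
Expected DCO frequency = 0.1487 × 0.0511 ≈ 0.00760; observed = 4/861 ≈ 0.00465.
Coefficient of coincidence = 0.00465/0.00760 ≈ 0.61.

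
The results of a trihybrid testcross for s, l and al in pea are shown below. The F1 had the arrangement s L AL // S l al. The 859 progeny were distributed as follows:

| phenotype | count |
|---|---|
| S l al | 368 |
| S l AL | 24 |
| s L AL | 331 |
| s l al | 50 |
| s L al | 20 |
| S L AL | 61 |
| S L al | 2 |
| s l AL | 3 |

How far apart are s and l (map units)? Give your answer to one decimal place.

The two rarest classes, s l AL and S L al, are the double crossovers. Comparing them with the parentals, only the l allele has switched, so l is the middle locus and the order is al – l – s.
Crossovers in the l–s interval produce the single-crossover classes S L AL and s l al (61 + 50 = 111) plus the double crossovers (5).
RF(l–s) = (111 + 5) / 859 = 116/859 = 0.1350 → 13.5 map units.

13.5 map units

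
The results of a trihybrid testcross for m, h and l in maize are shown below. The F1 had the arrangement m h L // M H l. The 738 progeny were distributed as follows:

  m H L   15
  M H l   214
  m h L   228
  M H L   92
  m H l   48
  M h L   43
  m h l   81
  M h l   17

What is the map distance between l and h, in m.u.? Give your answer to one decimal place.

The two rarest classes, m H L and M h l, are the double crossovers. Comparing them with the parentals, only the h allele has switched, so h is the middle locus and the order is l – h – m.
Crossovers in the l–h interval produce the single-crossover classes m h l and M H L (81 + 92 = 173) plus the double crossovers (32).
RF(l–h) = (173 + 32) / 738 = 205/738 = 0.2778 → 27.8 m.u.

27.8 m.u.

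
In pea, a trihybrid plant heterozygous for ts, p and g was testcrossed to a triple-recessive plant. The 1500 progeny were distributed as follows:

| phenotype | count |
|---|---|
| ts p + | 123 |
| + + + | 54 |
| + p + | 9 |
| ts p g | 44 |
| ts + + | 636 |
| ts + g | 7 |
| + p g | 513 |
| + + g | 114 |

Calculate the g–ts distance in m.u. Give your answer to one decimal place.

7.6 m.u.

The two most frequent reciprocal classes, + p g and ts + +, are the parental types, so the F1 was + p g / ts + +.
The two rarest classes, + p + and ts + g, are the double crossovers. Comparing them with the parentals, only the g allele has switched, so g is the middle locus and the order is p – g – ts.
Crossovers in the g–ts interval produce the single-crossover classes ts p g and + + + (44 + 54 = 98) plus the double crossovers (16).
RF(g–ts) = (98 + 16) / 1500 = 114/1500 = 0.0760 → 7.6 m.u.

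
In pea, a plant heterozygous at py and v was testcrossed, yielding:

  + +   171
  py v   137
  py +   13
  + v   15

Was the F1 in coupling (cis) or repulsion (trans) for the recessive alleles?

The two most frequent classes are + + (171) and py v (137); these are the parental (non-recombinant) types.
So the F1 carried + + on one chromosome and py v on the other — the recessive alleles are on the same chromosome (cis / coupling).

cis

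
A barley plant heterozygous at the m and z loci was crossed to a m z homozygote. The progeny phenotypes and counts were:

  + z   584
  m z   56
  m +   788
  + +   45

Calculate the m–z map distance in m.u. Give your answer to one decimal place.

The two most frequent classes, + z (584) and m + (788), are the parental types, so the F1 was + z / m +.
The recombinant classes are + + and m z: 45 + 56 = 101.
Recombination frequency = 101/1473 = 0.0686 ≈ 6.9%, i.e. 6.9 m.u.

6.9 m.u.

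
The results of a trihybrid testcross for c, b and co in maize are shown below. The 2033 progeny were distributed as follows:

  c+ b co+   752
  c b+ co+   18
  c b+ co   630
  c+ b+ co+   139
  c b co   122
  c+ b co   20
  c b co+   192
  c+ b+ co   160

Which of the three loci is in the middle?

co

The two most frequent reciprocal classes, c+ b co+ and c b+ co, are the parental types, so the F1 was c+ b co+ / c b+ co.
The two rarest classes, c+ b co and c b+ co+, are the double crossovers. Comparing them with the parentals, only the co allele has switched, so co is the middle locus and the order is c – co – b.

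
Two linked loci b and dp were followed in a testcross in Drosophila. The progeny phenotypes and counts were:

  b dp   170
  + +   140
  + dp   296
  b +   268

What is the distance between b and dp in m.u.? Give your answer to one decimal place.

35.5 m.u.

The two most frequent classes, + dp (296) and b + (268), are the parental types, so the F1 was + dp / b +.
The recombinant classes are + + and b dp: 140 + 170 = 310.
Recombination frequency = 310/874 = 0.3547 ≈ 35.5%, i.e. 35.5 m.u.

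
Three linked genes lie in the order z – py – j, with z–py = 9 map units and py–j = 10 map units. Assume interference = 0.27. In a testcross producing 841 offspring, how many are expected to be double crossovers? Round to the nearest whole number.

Map distances give recombination frequencies of 0.090 and 0.100 for the two intervals.
With interference 0.27 (so coincidence = 0.73), expected double-crossover frequency = 0.090 × 0.100 × 0.73 = 0.00657.
Expected number = 0.00657 × 841 = 5.53 ≈ 6.

6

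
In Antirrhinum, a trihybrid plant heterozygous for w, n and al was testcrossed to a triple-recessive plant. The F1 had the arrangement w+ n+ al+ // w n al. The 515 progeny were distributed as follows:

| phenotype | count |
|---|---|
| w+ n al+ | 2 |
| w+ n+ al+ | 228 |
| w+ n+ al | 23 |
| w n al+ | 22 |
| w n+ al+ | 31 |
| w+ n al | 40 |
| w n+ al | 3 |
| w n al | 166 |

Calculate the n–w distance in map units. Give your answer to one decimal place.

The two rarest classes, w+ n al+ and w n+ al, are the double crossovers. Comparing them with the parentals, only the n allele has switched, so n is the middle locus and the order is w – n – al.
Crossovers in the w–n interval produce the single-crossover classes w n+ al+ and w+ n al (31 + 40 = 71) plus the double crossovers (5).
RF(w–n) = (71 + 5) / 515 = 76/515 = 0.1476 → 14.8 map units.

14.8 map units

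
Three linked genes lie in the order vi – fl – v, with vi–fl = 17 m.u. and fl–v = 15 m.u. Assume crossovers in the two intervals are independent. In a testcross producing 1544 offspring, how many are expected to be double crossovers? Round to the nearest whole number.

Map distances give recombination frequencies of 0.170 and 0.150 for the two intervals.
With no interference, expected double-crossover frequency = 0.170 × 0.150 = 0.02550.
Expected number = 0.02550 × 1544 = 39.37 ≈ 39.

39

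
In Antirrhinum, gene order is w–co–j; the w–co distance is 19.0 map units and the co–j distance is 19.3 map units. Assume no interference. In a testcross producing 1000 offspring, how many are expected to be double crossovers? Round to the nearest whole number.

37

Map distances give recombination frequencies of 0.190 and 0.193 for the two intervals.
With no interference, expected double-crossover frequency = 0.190 × 0.193 = 0.03667.
Expected number = 0.03667 × 1000 = 36.67 ≈ 37.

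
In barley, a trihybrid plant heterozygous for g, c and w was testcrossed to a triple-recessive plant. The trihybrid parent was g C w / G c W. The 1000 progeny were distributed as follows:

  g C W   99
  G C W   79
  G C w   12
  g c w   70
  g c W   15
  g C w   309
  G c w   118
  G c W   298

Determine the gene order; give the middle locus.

g

The two rarest classes, G C w and g c W, are the double crossovers. Comparing them with the parentals, only the g allele has switched, so g is the middle locus and the order is w – g – c.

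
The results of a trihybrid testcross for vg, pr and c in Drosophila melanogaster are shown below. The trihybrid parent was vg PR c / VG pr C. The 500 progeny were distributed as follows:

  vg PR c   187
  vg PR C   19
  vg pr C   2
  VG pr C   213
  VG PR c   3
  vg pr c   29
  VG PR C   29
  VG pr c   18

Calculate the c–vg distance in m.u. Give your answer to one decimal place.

The two rarest classes, VG PR c and vg pr C, are the double crossovers. Comparing them with the parentals, only the vg allele has switched, so vg is the middle locus and the order is c – vg – pr.
Crossovers in the c–vg interval produce the single-crossover classes vg PR C and VG pr c (19 + 18 = 37) plus the double crossovers (5).
RF(c–vg) = (37 + 5) / 500 = 42/500 = 0.0840 → 8.4 m.u.

8.4 m.u.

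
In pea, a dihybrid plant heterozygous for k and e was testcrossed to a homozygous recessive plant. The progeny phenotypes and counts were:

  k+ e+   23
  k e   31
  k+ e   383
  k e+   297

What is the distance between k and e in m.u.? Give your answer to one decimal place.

7.4 m.u.

The two most frequent classes, k+ e (383) and k e+ (297), are the parental types, so the F1 was k+ e / k e+.
The recombinant classes are k+ e+ and k e: 23 + 31 = 54.
Recombination frequency = 54/734 = 0.0736 ≈ 7.4%, i.e. 7.4 m.u.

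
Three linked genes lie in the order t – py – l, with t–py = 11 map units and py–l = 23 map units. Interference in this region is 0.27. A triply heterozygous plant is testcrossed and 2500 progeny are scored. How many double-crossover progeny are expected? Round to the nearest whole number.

46

Map distances give recombination frequencies of 0.110 and 0.230 for the two intervals.
With interference 0.27 (so coincidence = 0.73), expected double-crossover frequency = 0.110 × 0.230 × 0.73 = 0.01847.
Expected number = 0.01847 × 2500 = 46.17 ≈ 46.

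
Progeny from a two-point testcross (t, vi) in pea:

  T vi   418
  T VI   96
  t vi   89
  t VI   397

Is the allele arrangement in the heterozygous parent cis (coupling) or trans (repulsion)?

trans

The two most frequent classes are T vi (418) and t VI (397); these are the parental (non-recombinant) types.
So the F1 carried T vi on one chromosome and t VI on the other — the recessive alleles are on opposite chromosomes (trans / repulsion).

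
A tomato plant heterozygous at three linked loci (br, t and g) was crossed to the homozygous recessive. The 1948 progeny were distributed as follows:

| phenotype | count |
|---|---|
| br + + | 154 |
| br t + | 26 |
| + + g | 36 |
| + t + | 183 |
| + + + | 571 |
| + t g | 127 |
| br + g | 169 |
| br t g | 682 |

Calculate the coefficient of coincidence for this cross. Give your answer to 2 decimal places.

The two most frequent reciprocal classes, br t g and + + +, are the parental types, so the F1 was br t g / + + +.
The two rarest classes, br t + and + + g, are the double crossovers. Comparing them with the parentals, only the g allele has switched, so g is the middle locus and the order is br – g – t.
br–g: (281 + 62)/1948 = 0.1761; g–t: (352 + 62)/1948 = 0.2125.
Expected DCO frequency = 0.1761 × 0.2125 ≈ 0.03742; observed = 62/1948 ≈ 0.03183.
Coefficient of coincidence = 0.03183/0.03742 ≈ 0.85.

0.85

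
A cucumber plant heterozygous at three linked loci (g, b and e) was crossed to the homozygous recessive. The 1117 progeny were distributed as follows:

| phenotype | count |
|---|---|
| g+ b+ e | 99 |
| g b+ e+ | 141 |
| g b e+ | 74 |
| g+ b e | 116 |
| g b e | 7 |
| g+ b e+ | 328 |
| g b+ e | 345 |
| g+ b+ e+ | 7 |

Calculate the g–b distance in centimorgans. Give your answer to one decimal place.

The two most frequent reciprocal classes, g b+ e and g+ b e+, are the parental types, so the F1 was g b+ e / g+ b e+.
The two rarest classes, g b e and g+ b+ e+, are the double crossovers. Comparing them with the parentals, only the b allele has switched, so b is the middle locus and the order is g – b – e.
Crossovers in the g–b interval produce the single-crossover classes g+ b+ e and g b e+ (99 + 74 = 173) plus the double crossovers (14).
RF(g–b) = (173 + 14) / 1117 = 187/1117 = 0.1674 → 16.7 centimorgans.

16.7 centimorgans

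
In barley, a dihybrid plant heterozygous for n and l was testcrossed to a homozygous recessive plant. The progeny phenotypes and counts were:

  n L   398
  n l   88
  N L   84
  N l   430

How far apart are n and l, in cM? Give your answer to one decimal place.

17.2 cM

The two most frequent classes, N l (430) and n L (398), are the parental types, so the F1 was N l / n L.
The recombinant classes are N L and n l: 84 + 88 = 172.
Recombination frequency = 172/1000 = 0.1720 ≈ 17.2%, i.e. 17.2 cM.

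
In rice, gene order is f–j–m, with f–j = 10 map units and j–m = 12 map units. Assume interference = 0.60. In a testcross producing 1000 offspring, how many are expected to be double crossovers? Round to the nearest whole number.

Map distances give recombination frequencies of 0.100 and 0.120 for the two intervals.
With interference 0.60 (so coincidence = 0.40), expected double-crossover frequency = 0.100 × 0.120 × 0.40 = 0.00480.
Expected number = 0.00480 × 1000 = 4.80 ≈ 5.

5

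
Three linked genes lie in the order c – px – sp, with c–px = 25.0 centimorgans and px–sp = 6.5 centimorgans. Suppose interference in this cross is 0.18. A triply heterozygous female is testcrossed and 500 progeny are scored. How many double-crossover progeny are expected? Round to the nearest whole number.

Map distances give recombination frequencies of 0.250 and 0.065 for the two intervals.
With interference 0.18 (so coincidence = 0.82), expected double-crossover frequency = 0.250 × 0.065 × 0.82 = 0.01333.
Expected number = 0.01333 × 500 = 6.66 ≈ 7.

7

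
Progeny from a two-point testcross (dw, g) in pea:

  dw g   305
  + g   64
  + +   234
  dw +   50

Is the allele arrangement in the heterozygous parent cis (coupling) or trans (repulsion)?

The two most frequent classes are + + (234) and dw g (305); these are the parental (non-recombinant) types.
So the F1 carried + + on one chromosome and dw g on the other — the recessive alleles are on the same chromosome (cis / coupling).

cis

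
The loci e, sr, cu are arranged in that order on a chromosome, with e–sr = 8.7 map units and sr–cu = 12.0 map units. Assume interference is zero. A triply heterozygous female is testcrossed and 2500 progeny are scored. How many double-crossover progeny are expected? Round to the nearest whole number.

26

Map distances give recombination frequencies of 0.087 and 0.120 for the two intervals.
With no interference, expected double-crossover frequency = 0.087 × 0.120 = 0.01044.
Expected number = 0.01044 × 2500 = 26.10 ≈ 26.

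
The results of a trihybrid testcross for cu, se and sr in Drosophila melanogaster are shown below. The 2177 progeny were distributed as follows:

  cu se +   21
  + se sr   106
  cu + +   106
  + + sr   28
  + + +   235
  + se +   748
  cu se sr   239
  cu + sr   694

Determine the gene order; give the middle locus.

The two most frequent reciprocal classes, cu + sr and + se +, are the parental types, so the F1 was cu + sr / + se +.
The two rarest classes, + + sr and cu se +, are the double crossovers. Comparing them with the parentals, only the cu allele has switched, so cu is the middle locus and the order is se – cu – sr.

cu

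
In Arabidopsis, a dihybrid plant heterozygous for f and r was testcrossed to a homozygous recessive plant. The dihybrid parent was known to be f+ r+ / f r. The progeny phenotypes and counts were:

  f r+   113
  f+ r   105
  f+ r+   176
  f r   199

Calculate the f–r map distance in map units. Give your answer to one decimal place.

The recombinant classes are f+ r and f r+: 105 + 113 = 218.
Recombination frequency = 218/593 = 0.3676 ≈ 36.8%, i.e. 36.8 map units.

36.8 map units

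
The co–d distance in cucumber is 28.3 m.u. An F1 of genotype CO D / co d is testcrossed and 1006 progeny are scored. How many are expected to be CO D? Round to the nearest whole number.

361

A map distance of 28.3 m.u. corresponds to a recombination frequency of 0.283.
The F1 is CO D / co d, so CO D is a parental gamete class with expected frequency (1 − r)/2 = 0.717/2 = 0.3585.
Expected number = 0.3585 × 1006 = 360.65 ≈ 361.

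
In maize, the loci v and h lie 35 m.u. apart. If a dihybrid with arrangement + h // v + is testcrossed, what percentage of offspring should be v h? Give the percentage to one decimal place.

A map distance of 35 m.u. corresponds to a recombination frequency of 0.350.
The F1 is + h / v +, so v h is a recombinant gamete class with expected frequency r/2 = 0.350/2 = 0.1750.
That is 0.1750 = 17.5% of the progeny.

17.5%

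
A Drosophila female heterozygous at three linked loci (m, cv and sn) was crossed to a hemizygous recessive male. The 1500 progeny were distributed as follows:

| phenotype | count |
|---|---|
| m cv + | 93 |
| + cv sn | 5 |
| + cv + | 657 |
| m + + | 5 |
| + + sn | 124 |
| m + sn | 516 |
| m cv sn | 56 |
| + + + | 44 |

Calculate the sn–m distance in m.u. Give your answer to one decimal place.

The two most frequent reciprocal classes, m + sn and + cv +, are the parental types, so the F1 was m + sn / + cv +.
The two rarest classes, m + + and + cv sn, are the double crossovers. Comparing them with the parentals, only the sn allele has switched, so sn is the middle locus and the order is cv – sn – m.
Crossovers in the sn–m interval produce the single-crossover classes + + sn and m cv + (124 + 93 = 217) plus the double crossovers (10).
RF(sn–m) = (217 + 10) / 1500 = 227/1500 = 0.1513 → 15.1 m.u.

15.1 m.u.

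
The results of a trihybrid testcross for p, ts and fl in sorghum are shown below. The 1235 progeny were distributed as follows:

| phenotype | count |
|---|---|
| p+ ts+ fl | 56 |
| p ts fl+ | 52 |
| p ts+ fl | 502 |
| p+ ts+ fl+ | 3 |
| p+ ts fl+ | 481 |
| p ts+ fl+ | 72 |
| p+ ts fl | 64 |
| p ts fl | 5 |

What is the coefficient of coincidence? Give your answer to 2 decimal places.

The two most frequent reciprocal classes, p ts+ fl and p+ ts fl+, are the parental types, so the F1 was p ts+ fl / p+ ts fl+.
The two rarest classes, p ts fl and p+ ts+ fl+, are the double crossovers. Comparing them with the parentals, only the ts allele has switched, so ts is the middle locus and the order is p – ts – fl.
p–ts: (108 + 8)/1235 = 0.0939; ts–fl: (136 + 8)/1235 = 0.1166.
Expected DCO frequency = 0.0939 × 0.1166 ≈ 0.01095; observed = 8/1235 ≈ 0.00648.
Coefficient of coincidence = 0.00648/0.01095 ≈ 0.59.

0.59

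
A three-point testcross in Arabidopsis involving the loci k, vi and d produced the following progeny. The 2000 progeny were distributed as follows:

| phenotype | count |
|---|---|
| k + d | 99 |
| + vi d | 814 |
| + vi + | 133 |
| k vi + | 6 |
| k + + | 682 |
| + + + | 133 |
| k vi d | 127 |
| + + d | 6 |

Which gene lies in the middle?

vi

The two most frequent reciprocal classes, k + + and + vi d, are the parental types, so the F1 was k + + / + vi d.
The two rarest classes, k vi + and + + d, are the double crossovers. Comparing them with the parentals, only the vi allele has switched, so vi is the middle locus and the order is d – vi – k.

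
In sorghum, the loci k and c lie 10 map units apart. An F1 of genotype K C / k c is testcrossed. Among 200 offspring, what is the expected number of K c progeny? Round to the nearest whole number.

10

A map distance of 10 map units corresponds to a recombination frequency of 0.100.
The F1 is K C / k c, so K c is a recombinant gamete class with expected frequency r/2 = 0.100/2 = 0.0500.
Expected number = 0.0500 × 200 = 10.00 ≈ 10.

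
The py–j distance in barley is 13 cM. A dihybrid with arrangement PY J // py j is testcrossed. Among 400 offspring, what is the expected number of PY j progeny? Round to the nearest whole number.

26

A map distance of 13 cM corresponds to a recombination frequency of 0.130.
The F1 is PY J / py j, so PY j is a recombinant gamete class with expected frequency r/2 = 0.130/2 = 0.0650.
Expected number = 0.0650 × 400 = 26.00 ≈ 26.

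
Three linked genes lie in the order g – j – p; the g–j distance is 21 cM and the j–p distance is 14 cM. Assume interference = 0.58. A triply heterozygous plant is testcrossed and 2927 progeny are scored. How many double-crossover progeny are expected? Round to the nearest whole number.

36

Map distances give recombination frequencies of 0.210 and 0.140 for the two intervals.
With interference 0.58 (so coincidence = 0.42), expected double-crossover frequency = 0.210 × 0.140 × 0.42 = 0.01235.
Expected number = 0.01235 × 2927 = 36.14 ≈ 36.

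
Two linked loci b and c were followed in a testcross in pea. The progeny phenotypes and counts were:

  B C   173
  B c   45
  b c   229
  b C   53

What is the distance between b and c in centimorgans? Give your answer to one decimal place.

19.6 centimorgans

The two most frequent classes, B C (173) and b c (229), are the parental types, so the F1 was B C / b c.
The recombinant classes are B c and b C: 45 + 53 = 98.
Recombination frequency = 98/500 = 0.1960 ≈ 19.6%, i.e. 19.6 centimorgans.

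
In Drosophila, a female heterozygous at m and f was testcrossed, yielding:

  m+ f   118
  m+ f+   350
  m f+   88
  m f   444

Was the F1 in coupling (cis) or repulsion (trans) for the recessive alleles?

cis

The two most frequent classes are m+ f+ (350) and m f (444); these are the parental (non-recombinant) types.
So the F1 carried m+ f+ on one chromosome and m f on the other — the recessive alleles are on the same chromosome (cis / coupling).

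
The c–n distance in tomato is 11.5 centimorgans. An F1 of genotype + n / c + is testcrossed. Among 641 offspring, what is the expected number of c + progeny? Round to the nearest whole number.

A map distance of 11.5 centimorgans corresponds to a recombination frequency of 0.115.
The F1 is + n / c +, so c + is a parental gamete class with expected frequency (1 − r)/2 = 0.885/2 = 0.4425.
Expected number = 0.4425 × 641 = 283.64 ≈ 284.

284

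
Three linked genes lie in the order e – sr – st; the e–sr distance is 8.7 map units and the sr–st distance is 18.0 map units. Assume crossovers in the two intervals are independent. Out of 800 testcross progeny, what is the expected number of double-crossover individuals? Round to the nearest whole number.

Map distances give recombination frequencies of 0.087 and 0.180 for the two intervals.
With no interference, expected double-crossover frequency = 0.087 × 0.180 = 0.01566.
Expected number = 0.01566 × 800 = 12.53 ≈ 13.

13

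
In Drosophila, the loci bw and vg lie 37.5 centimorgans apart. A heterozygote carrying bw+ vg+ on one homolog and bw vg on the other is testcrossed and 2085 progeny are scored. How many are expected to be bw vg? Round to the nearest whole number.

652

A map distance of 37.5 centimorgans corresponds to a recombination frequency of 0.375.
The F1 is bw+ vg+ / bw vg, so bw vg is a parental gamete class with expected frequency (1 − r)/2 = 0.625/2 = 0.3125.
Expected number = 0.3125 × 2085 = 651.56 ≈ 652.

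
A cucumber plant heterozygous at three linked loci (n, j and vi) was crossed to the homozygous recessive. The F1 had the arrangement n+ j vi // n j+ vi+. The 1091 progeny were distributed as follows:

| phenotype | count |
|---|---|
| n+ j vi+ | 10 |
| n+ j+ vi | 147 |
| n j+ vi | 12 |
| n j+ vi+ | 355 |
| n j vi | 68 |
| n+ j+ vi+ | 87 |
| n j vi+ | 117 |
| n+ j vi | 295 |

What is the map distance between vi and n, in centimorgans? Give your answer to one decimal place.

16.2 centimorgans

The two rarest classes, n+ j vi+ and n j+ vi, are the double crossovers. Comparing them with the parentals, only the vi allele has switched, so vi is the middle locus and the order is j – vi – n.
Crossovers in the vi–n interval produce the single-crossover classes n j vi and n+ j+ vi+ (68 + 87 = 155) plus the double crossovers (22).
RF(vi–n) = (155 + 22) / 1091 = 177/1091 = 0.1622 → 16.2 centimorgans.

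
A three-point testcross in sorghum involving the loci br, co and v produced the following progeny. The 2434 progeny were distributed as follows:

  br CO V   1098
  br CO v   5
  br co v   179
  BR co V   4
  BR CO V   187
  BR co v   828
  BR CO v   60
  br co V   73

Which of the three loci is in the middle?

v

The two most frequent reciprocal classes, BR co v and br CO V, are the parental types, so the F1 was BR co v / br CO V.
The two rarest classes, BR co V and br CO v, are the double crossovers. Comparing them with the parentals, only the v allele has switched, so v is the middle locus and the order is co – v – br.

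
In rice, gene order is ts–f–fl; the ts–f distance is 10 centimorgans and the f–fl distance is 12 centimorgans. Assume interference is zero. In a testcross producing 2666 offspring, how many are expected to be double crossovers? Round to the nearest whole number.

Map distances give recombination frequencies of 0.100 and 0.120 for the two intervals.
With no interference, expected double-crossover frequency = 0.100 × 0.120 = 0.01200.
Expected number = 0.01200 × 2666 = 31.99 ≈ 32.

32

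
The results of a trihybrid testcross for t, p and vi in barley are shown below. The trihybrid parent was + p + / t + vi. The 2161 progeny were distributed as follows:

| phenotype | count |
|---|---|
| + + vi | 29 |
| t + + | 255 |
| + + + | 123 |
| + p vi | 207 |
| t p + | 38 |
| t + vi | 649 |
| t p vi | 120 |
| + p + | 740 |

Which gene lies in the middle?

The two rarest classes, t p + and + + vi, are the double crossovers. Comparing them with the parentals, only the t allele has switched, so t is the middle locus and the order is vi – t – p.

t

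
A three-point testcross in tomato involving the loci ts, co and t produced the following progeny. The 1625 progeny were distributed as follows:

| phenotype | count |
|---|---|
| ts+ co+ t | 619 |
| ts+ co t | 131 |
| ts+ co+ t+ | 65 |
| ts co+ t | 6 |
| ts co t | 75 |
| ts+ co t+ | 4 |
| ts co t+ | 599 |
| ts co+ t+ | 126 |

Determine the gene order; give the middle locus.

The two most frequent reciprocal classes, ts co t+ and ts+ co+ t, are the parental types, so the F1 was ts co t+ / ts+ co+ t.
The two rarest classes, ts+ co t+ and ts co+ t, are the double crossovers. Comparing them with the parentals, only the ts allele has switched, so ts is the middle locus and the order is co – ts – t.

ts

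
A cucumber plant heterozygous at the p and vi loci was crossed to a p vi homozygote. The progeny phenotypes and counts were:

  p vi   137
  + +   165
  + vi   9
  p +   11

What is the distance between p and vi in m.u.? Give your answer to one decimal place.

6.2 m.u.

The two most frequent classes, + + (165) and p vi (137), are the parental types, so the F1 was + + / p vi.
The recombinant classes are + vi and p +: 9 + 11 = 20.
Recombination frequency = 20/322 = 0.0621 ≈ 6.2%, i.e. 6.2 m.u.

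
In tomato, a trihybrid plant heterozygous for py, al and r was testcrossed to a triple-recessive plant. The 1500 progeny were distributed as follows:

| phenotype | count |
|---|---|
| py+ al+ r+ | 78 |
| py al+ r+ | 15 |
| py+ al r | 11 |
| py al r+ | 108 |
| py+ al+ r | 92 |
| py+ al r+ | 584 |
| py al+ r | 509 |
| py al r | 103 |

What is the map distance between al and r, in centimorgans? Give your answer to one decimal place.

13.8 centimorgans

The two most frequent reciprocal classes, py+ al r+ and py al+ r, are the parental types, so the F1 was py+ al r+ / py al+ r.
The two rarest classes, py+ al r and py al+ r+, are the double crossovers. Comparing them with the parentals, only the r allele has switched, so r is the middle locus and the order is al – r – py.
Crossovers in the al–r interval produce the single-crossover classes py+ al+ r+ and py al r (78 + 103 = 181) plus the double crossovers (26).
RF(al–r) = (181 + 26) / 1500 = 207/1500 = 0.1380 → 13.8 centimorgans.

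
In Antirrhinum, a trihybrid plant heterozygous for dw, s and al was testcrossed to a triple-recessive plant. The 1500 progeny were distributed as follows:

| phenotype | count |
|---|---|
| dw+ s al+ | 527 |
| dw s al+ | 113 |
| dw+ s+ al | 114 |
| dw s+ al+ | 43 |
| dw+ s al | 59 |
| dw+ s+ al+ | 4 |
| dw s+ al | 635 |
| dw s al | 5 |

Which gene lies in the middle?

The two most frequent reciprocal classes, dw+ s al+ and dw s+ al, are the parental types, so the F1 was dw+ s al+ / dw s+ al.
The two rarest classes, dw+ s+ al+ and dw s al, are the double crossovers. Comparing them with the parentals, only the s allele has switched, so s is the middle locus and the order is dw – s – al.

s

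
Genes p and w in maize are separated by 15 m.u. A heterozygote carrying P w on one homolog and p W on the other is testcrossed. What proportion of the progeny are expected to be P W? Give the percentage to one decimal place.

7.5%

A map distance of 15 m.u. corresponds to a recombination frequency of 0.150.
The F1 is P w / p W, so P W is a recombinant gamete class with expected frequency r/2 = 0.150/2 = 0.0750.
That is 0.0750 = 7.5% of the progeny.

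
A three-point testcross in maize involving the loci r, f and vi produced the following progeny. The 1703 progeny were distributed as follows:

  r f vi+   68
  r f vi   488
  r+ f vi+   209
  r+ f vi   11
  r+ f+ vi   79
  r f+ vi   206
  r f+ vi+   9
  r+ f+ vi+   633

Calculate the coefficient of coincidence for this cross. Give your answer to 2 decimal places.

0.47

The two most frequent reciprocal classes, r f vi and r+ f+ vi+, are the parental types, so the F1 was r f vi / r+ f+ vi+.
The two rarest classes, r+ f vi and r f+ vi+, are the double crossovers. Comparing them with the parentals, only the r allele has switched, so r is the middle locus and the order is f – r – vi.
f–r: (415 + 20)/1703 = 0.2554; r–vi: (147 + 20)/1703 = 0.0981.
Expected DCO frequency = 0.2554 × 0.0981 ≈ 0.02505; observed = 20/1703 ≈ 0.01174.
Coefficient of coincidence = 0.01174/0.02505 ≈ 0.47.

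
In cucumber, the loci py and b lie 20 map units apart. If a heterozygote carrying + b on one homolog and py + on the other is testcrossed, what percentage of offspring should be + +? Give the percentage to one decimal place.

A map distance of 20 map units corresponds to a recombination frequency of 0.200.
The F1 is + b / py +, so + + is a recombinant gamete class with expected frequency r/2 = 0.200/2 = 0.1000.
That is 0.1000 = 10.0% of the progeny.

10.0%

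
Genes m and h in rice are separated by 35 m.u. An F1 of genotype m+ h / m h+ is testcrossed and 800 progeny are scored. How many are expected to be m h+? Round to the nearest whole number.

260

A map distance of 35 m.u. corresponds to a recombination frequency of 0.350.
The F1 is m+ h / m h+, so m h+ is a parental gamete class with expected frequency (1 − r)/2 = 0.650/2 = 0.3250.
Expected number = 0.3250 × 800 = 260.00 ≈ 260.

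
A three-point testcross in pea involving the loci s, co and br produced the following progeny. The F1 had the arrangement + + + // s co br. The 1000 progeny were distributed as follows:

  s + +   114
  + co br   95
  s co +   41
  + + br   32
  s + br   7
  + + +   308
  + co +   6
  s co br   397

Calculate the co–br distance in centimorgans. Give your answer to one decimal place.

8.6 centimorgans

The two rarest classes, + co + and s + br, are the double crossovers. Comparing them with the parentals, only the co allele has switched, so co is the middle locus and the order is br – co – s.
Crossovers in the br–co interval produce the single-crossover classes + + br and s co + (32 + 41 = 73) plus the double crossovers (13).
RF(br–co) = (73 + 13) / 1000 = 86/1000 = 0.0860 → 8.6 centimorgans.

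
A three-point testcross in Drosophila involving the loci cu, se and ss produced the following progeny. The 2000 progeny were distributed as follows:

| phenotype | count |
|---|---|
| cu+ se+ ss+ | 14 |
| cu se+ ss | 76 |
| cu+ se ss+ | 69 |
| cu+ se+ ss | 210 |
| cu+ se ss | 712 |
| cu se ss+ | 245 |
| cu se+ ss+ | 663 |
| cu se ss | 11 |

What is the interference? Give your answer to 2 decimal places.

0.39

The two most frequent reciprocal classes, cu+ se ss and cu se+ ss+, are the parental types, so the F1 was cu+ se ss / cu se+ ss+.
The two rarest classes, cu se ss and cu+ se+ ss+, are the double crossovers. Comparing them with the parentals, only the cu allele has switched, so cu is the middle locus and the order is ss – cu – se.
ss–cu: (145 + 25)/2000 = 0.0850; cu–se: (455 + 25)/2000 = 0.2400.
Expected DCO frequency = 0.0850 × 0.2400 ≈ 0.02040; observed = 25/2000 ≈ 0.01250.
Coefficient of coincidence = 0.01250/0.02040 ≈ 0.61; interference = 1 − 0.61 = 0.39.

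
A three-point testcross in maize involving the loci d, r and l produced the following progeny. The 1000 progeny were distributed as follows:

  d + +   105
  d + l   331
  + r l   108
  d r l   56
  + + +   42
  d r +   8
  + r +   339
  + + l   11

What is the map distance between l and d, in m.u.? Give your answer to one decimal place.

23.2 m.u.

The two most frequent reciprocal classes, d + l and + r +, are the parental types, so the F1 was d + l / + r +.
The two rarest classes, + + l and d r +, are the double crossovers. Comparing them with the parentals, only the d allele has switched, so d is the middle locus and the order is r – d – l.
Crossovers in the d–l interval produce the single-crossover classes d + + and + r l (105 + 108 = 213) plus the double crossovers (19).
RF(d–l) = (213 + 19) / 1000 = 232/1000 = 0.2320 → 23.2 m.u.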